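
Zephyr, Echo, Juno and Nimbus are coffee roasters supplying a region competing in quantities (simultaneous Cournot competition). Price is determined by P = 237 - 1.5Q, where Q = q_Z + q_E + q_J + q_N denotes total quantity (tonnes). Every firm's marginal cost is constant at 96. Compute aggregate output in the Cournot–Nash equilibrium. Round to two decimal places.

75.20

Each firm earns π_i = (237 - 1.5Q)q_i - 96q_i.
First-order condition (treating rivals' output as given): 141 - 3q_i - (3/2)·Σ_{j≠i} q_j = 0.
With identical firms every q_j equals q_i, so Σ_{j≠i} q_j = 3q_i and 141 = (15/2)q_i, giving q_i = 94/5.
Total output Q = 94/5 + 94/5 + 94/5 + 94/5 = 376/5.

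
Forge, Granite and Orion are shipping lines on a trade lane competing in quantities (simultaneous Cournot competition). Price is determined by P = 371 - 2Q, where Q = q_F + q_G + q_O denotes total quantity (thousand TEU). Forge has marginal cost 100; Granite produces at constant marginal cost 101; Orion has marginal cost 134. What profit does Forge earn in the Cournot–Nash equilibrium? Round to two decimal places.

Forge's profit: π_F = (371 - 2Q)q_F - (100q_F). Setting ∂π_F/∂q_F = 0: 271 - 4q_F - 2(q_G + q_O) = 0.
Granite's profit: π_G = (371 - 2Q)q_G - (101q_G). Setting ∂π_G/∂q_G = 0: 270 - 4q_G - 2(q_F + q_O) = 0.
Orion's profit: π_O = (371 - 2Q)q_O - (134q_O). Setting ∂π_O/∂q_O = 0: 237 - 4q_O - 2(q_F + q_G) = 0.
Summing all 3 equations gives 778 − 8Q = 0, hence Q = 389/4.
Back-substituting: q_F = (271 − 389/2)/2 = 153/4, q_G = (270 − 389/2)/2 = 151/4, q_O = (237 − 389/2)/2 = 85/4.
Price P = 371 - 2·(389/4) = 353/2.
Forge's profit: (353/2 - 100)·(153/4) = 2926.1250.

2926.13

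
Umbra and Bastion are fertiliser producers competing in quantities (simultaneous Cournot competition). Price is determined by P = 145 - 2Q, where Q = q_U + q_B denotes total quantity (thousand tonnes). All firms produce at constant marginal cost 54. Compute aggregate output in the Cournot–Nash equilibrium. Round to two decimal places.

30.33

Each firm earns π_i = (145 - 2Q)q_i - 54q_i.
Setting ∂π_i/∂q_i = 0 with rivals' quantities fixed: 91 - 4q_i - 2q_j = 0.
By symmetry each firm produces the same amount; substituting q_j = q_i yields q_i = 91/6.
Total output Q = 91/6 + 91/6 = 91/3.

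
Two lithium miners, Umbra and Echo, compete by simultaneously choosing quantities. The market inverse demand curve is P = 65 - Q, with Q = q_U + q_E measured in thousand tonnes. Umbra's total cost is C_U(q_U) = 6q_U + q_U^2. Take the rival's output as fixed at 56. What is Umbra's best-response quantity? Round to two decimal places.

0.75

With the rival's output fixed at 56, Umbra's profit is π_U = (65 - 56 - q_U)q_U - (6q_U + q_U²) = (9 - q_U)q_U - (6q_U + q_U²).
∂π_U/∂q_U = 3 - 4q_U = 0, so q_U = 3/4.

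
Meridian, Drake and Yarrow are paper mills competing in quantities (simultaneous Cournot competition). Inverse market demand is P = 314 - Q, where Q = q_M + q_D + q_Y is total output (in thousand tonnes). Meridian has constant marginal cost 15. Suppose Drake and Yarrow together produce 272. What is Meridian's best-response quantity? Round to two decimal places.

13.50

With rivals' combined output fixed at 272, Meridian's profit is π_M = (314 - 272 - q_M)q_M - (15q_M) = (42 - q_M)q_M - (15q_M).
∂π_M/∂q_M = 27 - 2q_M = 0, so q_M = 27/2.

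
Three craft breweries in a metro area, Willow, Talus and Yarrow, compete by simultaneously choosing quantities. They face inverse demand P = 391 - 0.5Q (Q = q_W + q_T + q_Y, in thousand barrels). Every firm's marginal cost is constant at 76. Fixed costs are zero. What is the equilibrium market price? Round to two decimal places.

154.75

Each firm earns π_i = (391 - 0.5Q)q_i - 76q_i.
Setting ∂π_i/∂q_i = 0 with rivals' quantities fixed: 315 - q_i - (1/2)·Σ_{j≠i} q_j = 0.
By symmetry each firm produces the same amount; substituting Σ_{j≠i} q_j = 2q_i yields q_i = 315/2.
Total output Q = 945/2, so price P = 391 - (1/2)·(945/2) = 619/4.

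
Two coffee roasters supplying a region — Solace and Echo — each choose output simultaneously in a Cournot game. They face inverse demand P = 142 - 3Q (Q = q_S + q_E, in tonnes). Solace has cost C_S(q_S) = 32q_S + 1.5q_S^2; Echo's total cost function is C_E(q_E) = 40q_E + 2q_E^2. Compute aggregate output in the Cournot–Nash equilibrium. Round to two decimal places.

Solace's profit: π_S = (142 - 3Q)q_S - (32q_S + (3/2)q_S²). Setting ∂π_S/∂q_S = 0: 110 - 9q_S - 3(q_E) = 0.
Echo's profit: π_E = (142 - 3Q)q_E - (40q_E + 2q_E²). Setting ∂π_E/∂q_E = 0: 102 - 10q_E - 3(q_S) = 0.
Rearranging gives the reaction functions q_S = (110 - 3q_E)/9 and q_E = (102 - 3q_S)/10.
Solving the pair: q_S = 794/81, q_E = 196/27.
Total output Q = 794/81 + 196/27 = 1382/81.

17.06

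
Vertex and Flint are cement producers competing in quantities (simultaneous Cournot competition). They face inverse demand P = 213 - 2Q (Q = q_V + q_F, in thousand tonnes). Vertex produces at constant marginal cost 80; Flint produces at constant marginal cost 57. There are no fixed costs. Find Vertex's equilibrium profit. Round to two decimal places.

Vertex's profit: π_V = (213 - 2Q)q_V - (80q_V). Setting ∂π_V/∂q_V = 0: 133 - 4q_V - 2(q_F) = 0.
Flint's first-order condition: 156 - 4q_F - 2(q_V) = 0.
So q_V = (133 - 2q_F)/4 and q_F = (156 - 2q_V)/4.
Substituting one into the other gives q_V = 55/3 and q_F = 179/6.
Price P = 213 - 2·(289/6) = 350/3.
Vertex's profit: (350/3 - 80)·(55/3) = 672.2222.

672.22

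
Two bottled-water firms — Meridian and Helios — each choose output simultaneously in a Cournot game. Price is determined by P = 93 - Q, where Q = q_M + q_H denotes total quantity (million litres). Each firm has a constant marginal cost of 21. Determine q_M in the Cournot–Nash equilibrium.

A representative firm's profit is π_i = q_i(93 - Q) - 21q_i.
First-order condition (treating rivals' output as given): 72 - 2q_i - q_j = 0.
With identical firms every q_j equals q_i, so q_j = q_i and 72 = 3q_i, giving q_i = 24.

24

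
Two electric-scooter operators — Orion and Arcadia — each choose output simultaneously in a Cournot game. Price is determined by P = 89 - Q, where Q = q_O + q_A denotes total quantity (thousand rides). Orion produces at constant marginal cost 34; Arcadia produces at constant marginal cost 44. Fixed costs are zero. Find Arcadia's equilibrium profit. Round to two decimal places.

136.11

Orion's profit: π_O = (89 - Q)q_O - (34q_O). Setting ∂π_O/∂q_O = 0: 55 - 2q_O - (q_A) = 0.
Arcadia's profit: π_A = (89 - Q)q_A - (44q_A). Setting ∂π_A/∂q_A = 0: 45 - 2q_A - (q_O) = 0.
Best responses: q_O = (55 - q_A)/2, q_A = (45 - q_O)/2.
Solving the pair: q_O = 65/3, q_A = 35/3.
Price P = 89 - 100/3 = 167/3.
Arcadia's profit: (167/3 - 44)·(35/3) = 1225/9.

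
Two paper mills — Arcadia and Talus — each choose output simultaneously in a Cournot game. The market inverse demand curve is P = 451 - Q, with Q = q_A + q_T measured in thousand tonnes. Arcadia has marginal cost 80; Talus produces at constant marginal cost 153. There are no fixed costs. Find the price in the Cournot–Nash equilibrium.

228

Arcadia's profit: π_A = (451 - Q)q_A - (80q_A). Setting ∂π_A/∂q_A = 0: 371 - 2q_A - (q_T) = 0.
Talus's first-order condition: 298 - 2q_T - (q_A) = 0.
So q_A = (371 - q_T)/2 and q_T = (298 - q_A)/2.
Solving the pair: q_A = 148, q_T = 75.
Total output Q = 223, so price P = 451 - 223 = 228.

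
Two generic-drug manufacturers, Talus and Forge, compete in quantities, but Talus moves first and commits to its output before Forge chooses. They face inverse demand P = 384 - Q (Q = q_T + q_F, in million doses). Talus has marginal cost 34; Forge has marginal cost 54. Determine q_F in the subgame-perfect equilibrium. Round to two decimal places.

72.50

The follower Forge best-responds to any q_T: π_F = (384 - Q)q_F - 54q_F.
Follower FOC: 330 - q_T - 2q_F = 0, so q_F(q_T) = (330 - q_T)/2.
The leader anticipates this reaction. Substituting into P = 384 - Q gives P = 219 - (1/2)q_T, so π_T = (219 - (1/2)q_T)q_T - 34q_T.
The leader's first-order condition 185 - q_T = 0 yields q_T = 185.
Then q_F = (330 - 185)/2 = 145/2.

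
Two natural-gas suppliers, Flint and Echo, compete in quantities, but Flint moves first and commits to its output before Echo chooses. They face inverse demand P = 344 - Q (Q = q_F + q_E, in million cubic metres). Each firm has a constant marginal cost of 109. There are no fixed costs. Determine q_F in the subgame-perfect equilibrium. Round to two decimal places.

Solve by backward induction. Given q_F, the follower Echo maximises π_E = (344 - q_F - q_E)q_E - 109q_E.
Follower FOC: 235 - q_F - 2q_E = 0, so q_E(q_F) = (235 - q_F)/2.
Flint substitutes q_E(q_F) into its own profit: π_F = q_F(344 - q_F - (235 - q_F)/2) - 109q_F = (453/2 - (1/2)q_F)q_F - 109q_F.
Leader FOC: 235/2 - q_F = 0, so q_F = 235/2.
Then q_E = (235 - 235/2)/2 = 235/4.

117.50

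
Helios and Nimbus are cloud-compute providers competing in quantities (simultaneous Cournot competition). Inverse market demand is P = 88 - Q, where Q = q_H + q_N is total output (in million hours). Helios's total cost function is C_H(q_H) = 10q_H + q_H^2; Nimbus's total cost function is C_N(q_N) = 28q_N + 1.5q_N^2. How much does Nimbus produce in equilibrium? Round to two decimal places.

Helios's profit: π_H = (88 - Q)q_H - (10q_H + q_H²). Setting ∂π_H/∂q_H = 0: 78 - 4q_H - (q_N) = 0.
Nimbus's first-order condition: 60 - 5q_N - (q_H) = 0.
Best responses: q_H = (78 - q_N)/4, q_N = (60 - q_H)/5.
Solving the pair: q_H = 330/19, q_N = 162/19.

8.53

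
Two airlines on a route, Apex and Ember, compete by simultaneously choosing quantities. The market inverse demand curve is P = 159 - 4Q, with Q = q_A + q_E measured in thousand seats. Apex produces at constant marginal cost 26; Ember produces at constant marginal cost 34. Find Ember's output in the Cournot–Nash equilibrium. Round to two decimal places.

Apex's profit: π_A = (159 - 4Q)q_A - (26q_A). Setting ∂π_A/∂q_A = 0: 133 - 8q_A - 4(q_E) = 0.
Ember's profit: π_E = (159 - 4Q)q_E - (34q_E). Setting ∂π_E/∂q_E = 0: 125 - 8q_E - 4(q_A) = 0.
Rearranging gives the reaction functions q_A = (133 - 4q_E)/8 and q_E = (125 - 4q_A)/8.
Substituting one into the other gives q_A = 47/4 and q_E = 39/4.

9.75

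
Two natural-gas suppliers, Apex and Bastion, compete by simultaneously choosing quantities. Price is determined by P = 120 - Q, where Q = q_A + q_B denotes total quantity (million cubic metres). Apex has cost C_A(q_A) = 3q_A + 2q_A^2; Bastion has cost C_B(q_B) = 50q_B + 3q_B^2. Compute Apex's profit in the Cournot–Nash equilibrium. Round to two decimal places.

Apex's profit: π_A = (120 - Q)q_A - (3q_A + 2q_A²). Setting ∂π_A/∂q_A = 0: 117 - 6q_A - (q_B) = 0.
Bastion's profit: π_B = (120 - Q)q_B - (50q_B + 3q_B²). Setting ∂π_B/∂q_B = 0: 70 - 8q_B - (q_A) = 0.
Rearranging gives the reaction functions q_A = (117 - q_B)/6 and q_B = (70 - q_A)/8.
Solving the pair: q_A = 866/47, q_B = 303/47.
Price P = 120 - 1169/47 = 95.1277.
Apex's profit: 95.1277·(866/47) - 3·(866/47) - 2(866/47)² = 1018.5007.

1018.50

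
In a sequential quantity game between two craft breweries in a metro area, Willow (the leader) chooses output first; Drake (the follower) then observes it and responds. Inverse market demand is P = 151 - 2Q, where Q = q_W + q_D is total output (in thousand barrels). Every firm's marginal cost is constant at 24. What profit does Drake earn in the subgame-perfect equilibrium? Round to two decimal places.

The follower Drake best-responds to any q_W: π_D = (151 - 2Q)q_D - 24q_D.
∂π_D/∂q_D = 127 - 2q_W - 4q_D = 0 gives the reaction function q_D = (127 - 2q_W)/4.
Willow substitutes q_D(q_W) into its own profit: π_W = q_W(151 - 2q_W - (127 - 2q_W)/2) - 24q_W = (175/2 - q_W)q_W - 24q_W.
Maximising: ∂π_W/∂q_W = 127/2 - 2q_W = 0, giving q_W = 127/4.
Then q_D = (127 - 2·(127/4))/4 = 127/8.
Price P = 151 - 2·(381/8) = 223/4.
Drake's profit: (223/4 - 24)·(127/8) = 504.0313.

504.03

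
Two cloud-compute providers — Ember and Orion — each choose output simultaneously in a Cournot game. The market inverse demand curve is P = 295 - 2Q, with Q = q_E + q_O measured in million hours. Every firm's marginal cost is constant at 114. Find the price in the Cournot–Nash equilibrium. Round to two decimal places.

A representative firm's profit is π_i = q_i(295 - 2Q) - 114q_i.
Setting ∂π_i/∂q_i = 0 with rivals' quantities fixed: 181 - 4q_i - 2q_j = 0.
With identical firms every q_j equals q_i, so q_j = q_i and 181 = 6q_i, giving q_i = 181/6.
Total output Q = 181/3, so price P = 295 - 2·(181/3) = 523/3.

174.33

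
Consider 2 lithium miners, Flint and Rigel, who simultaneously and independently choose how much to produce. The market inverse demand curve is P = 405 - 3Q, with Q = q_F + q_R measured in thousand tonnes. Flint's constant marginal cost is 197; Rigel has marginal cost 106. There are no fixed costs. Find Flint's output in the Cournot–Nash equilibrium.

Flint's profit: π_F = (405 - 3Q)q_F - (197q_F). Setting ∂π_F/∂q_F = 0: 208 - 6q_F - 3(q_R) = 0.
Rigel's first-order condition: 299 - 6q_R - 3(q_F) = 0.
Best responses: q_F = (208 - 3q_R)/6, q_R = (299 - 3q_F)/6.
Solving the pair: q_F = 13, q_R = 130/3.

13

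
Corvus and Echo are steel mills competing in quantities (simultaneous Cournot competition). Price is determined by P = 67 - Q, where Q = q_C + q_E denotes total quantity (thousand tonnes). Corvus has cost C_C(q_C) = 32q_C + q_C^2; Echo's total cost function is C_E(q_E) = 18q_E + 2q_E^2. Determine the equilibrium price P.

53

Corvus's profit: π_C = (67 - Q)q_C - (32q_C + q_C²). Setting ∂π_C/∂q_C = 0: 35 - 4q_C - (q_E) = 0.
Echo's profit: π_E = (67 - Q)q_E - (18q_E + 2q_E²). Setting ∂π_E/∂q_E = 0: 49 - 6q_E - (q_C) = 0.
So q_C = (35 - q_E)/4 and q_E = (49 - q_C)/6.
Solving the pair: q_C = 7, q_E = 7.
Total output Q = 14, so price P = 67 - 14 = 53.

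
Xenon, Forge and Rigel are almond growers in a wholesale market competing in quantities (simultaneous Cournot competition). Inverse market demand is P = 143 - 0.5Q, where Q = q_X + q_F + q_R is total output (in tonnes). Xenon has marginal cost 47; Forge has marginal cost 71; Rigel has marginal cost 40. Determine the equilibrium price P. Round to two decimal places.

Xenon's profit: π_X = (143 - 0.5Q)q_X - (47q_X). Setting ∂π_X/∂q_X = 0: 96 - q_X - (1/2)(q_F + q_R) = 0.
Forge's profit: π_F = (143 - 0.5Q)q_F - (71q_F). Setting ∂π_F/∂q_F = 0: 72 - q_F - (1/2)(q_X + q_R) = 0.
Rigel's first-order condition: 103 - q_R - (1/2)(q_X + q_F) = 0.
Summing all 3 equations gives 271 − 2Q = 0, hence Q = 271/2.
Back-substituting: q_X = (96 − 271/4)/(1/2) = 113/2, q_F = (72 − 271/4)/(1/2) = 17/2, q_R = (103 − 271/4)/(1/2) = 141/2.
Total output Q = 271/2, so price P = 143 - (1/2)·(271/2) = 301/4.

75.25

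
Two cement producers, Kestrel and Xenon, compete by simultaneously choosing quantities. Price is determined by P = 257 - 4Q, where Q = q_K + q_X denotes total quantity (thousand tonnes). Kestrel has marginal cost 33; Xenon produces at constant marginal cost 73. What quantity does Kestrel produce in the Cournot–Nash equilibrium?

Kestrel's profit: π_K = (257 - 4Q)q_K - (33q_K). Setting ∂π_K/∂q_K = 0: 224 - 8q_K - 4(q_X) = 0.
Xenon's first-order condition: 184 - 8q_X - 4(q_K) = 0.
Best responses: q_K = (224 - 4q_X)/8, q_X = (184 - 4q_K)/8.
Solving the pair: q_K = 22, q_X = 12.

22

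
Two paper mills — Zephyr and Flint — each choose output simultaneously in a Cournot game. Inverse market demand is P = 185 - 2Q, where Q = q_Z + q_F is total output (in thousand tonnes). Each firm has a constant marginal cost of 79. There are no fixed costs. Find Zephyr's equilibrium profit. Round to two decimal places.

Each firm earns π_i = (185 - 2Q)q_i - 79q_i.
First-order condition (treating rivals' output as given): 106 - 4q_i - 2q_j = 0.
By symmetry each firm produces the same amount; substituting q_j = q_i yields q_i = 106/6 = 53/3.
Price P = 185 - 2·(106/3) = 343/3.
Zephyr's profit: (343/3 - 79)·(53/3) = 624.2222.

624.22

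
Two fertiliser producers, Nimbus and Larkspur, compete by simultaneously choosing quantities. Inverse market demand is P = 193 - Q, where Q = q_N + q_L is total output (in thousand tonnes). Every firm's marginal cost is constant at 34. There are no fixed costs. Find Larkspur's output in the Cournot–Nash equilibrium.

A representative firm's profit is π_i = q_i(193 - Q) - 34q_i.
First-order condition (treating rivals' output as given): 159 - 2q_i - q_j = 0.
By symmetry each firm produces the same amount; substituting q_j = q_i yields q_i = 159/3 = 53.

53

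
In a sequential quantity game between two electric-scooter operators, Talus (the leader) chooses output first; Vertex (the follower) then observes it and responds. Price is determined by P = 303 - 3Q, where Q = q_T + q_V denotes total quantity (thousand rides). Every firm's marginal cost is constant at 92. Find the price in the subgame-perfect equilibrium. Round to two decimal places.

The follower Vertex best-responds to any q_T: π_V = (303 - 3Q)q_V - 92q_V.
Setting the follower's marginal profit to zero, 211 - 3q_T - 6q_V = 0, i.e. q_V = (211 - 3q_T)/6.
The leader anticipates this reaction. Substituting into P = 303 - 3Q gives P = 395/2 - (3/2)q_T, so π_T = (395/2 - (3/2)q_T)q_T - 92q_T.
Maximising: ∂π_T/∂q_T = 211/2 - 3q_T = 0, giving q_T = 211/6.
Then q_V = (211 - 3·(211/6))/6 = 211/12.
Total output Q = 211/4, so price P = 303 - 3·(211/4) = 579/4.

144.75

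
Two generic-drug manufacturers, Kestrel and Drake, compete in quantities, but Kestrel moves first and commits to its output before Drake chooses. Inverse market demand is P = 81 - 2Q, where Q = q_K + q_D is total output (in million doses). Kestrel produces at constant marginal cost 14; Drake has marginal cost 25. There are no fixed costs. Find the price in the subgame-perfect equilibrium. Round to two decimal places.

33.50

Solve by backward induction. Given q_K, the follower Drake maximises π_D = (81 - 2q_K - 2q_D)q_D - 25q_D.
∂π_D/∂q_D = 56 - 2q_K - 4q_D = 0 gives the reaction function q_D = (56 - 2q_K)/4.
The leader anticipates this reaction. Substituting into P = 81 - 2Q gives P = 53 - q_K, so π_K = (53 - q_K)q_K - 14q_K.
Leader FOC: 39 - 2q_K = 0, so q_K = 39/2.
Then q_D = (56 - 2·(39/2))/4 = 17/4.
Total output Q = 95/4, so price P = 81 - 2·(95/4) = 67/2.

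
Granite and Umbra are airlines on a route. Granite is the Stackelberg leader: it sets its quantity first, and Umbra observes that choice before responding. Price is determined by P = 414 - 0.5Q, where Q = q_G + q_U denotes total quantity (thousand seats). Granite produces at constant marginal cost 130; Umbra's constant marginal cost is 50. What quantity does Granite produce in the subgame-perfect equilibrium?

The follower Umbra best-responds to any q_G: π_U = (414 - 0.5Q)q_U - 50q_U.
∂π_U/∂q_U = 364 - (1/2)q_G - q_U = 0 gives the reaction function q_U = (364 - (1/2)q_G).
Granite substitutes q_U(q_G) into its own profit: π_G = q_G(414 - (1/2)q_G - (364 - (1/2)q_G)/2) - 130q_G = (232 - (1/4)q_G)q_G - 130q_G.
Leader FOC: 102 - (1/2)q_G = 0, so q_G = 204.
Then q_U = (364 - (1/2)·204) = 262.

204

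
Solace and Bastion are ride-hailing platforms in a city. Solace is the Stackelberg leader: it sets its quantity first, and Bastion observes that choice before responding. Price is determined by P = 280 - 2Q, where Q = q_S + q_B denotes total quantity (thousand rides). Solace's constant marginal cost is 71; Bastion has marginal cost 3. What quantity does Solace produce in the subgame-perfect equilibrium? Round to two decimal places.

Solve by backward induction. Given q_S, the follower Bastion maximises π_B = (280 - 2q_S - 2q_B)q_B - 3q_B.
Setting the follower's marginal profit to zero, 277 - 2q_S - 4q_B = 0, i.e. q_B = (277 - 2q_S)/4.
Solace substitutes q_B(q_S) into its own profit: π_S = q_S(280 - 2q_S - (277 - 2q_S)/2) - 71q_S = (283/2 - q_S)q_S - 71q_S.
Leader FOC: 141/2 - 2q_S = 0, so q_S = 141/4.
Then q_B = (277 - 2·(141/4))/4 = 413/8.

35.25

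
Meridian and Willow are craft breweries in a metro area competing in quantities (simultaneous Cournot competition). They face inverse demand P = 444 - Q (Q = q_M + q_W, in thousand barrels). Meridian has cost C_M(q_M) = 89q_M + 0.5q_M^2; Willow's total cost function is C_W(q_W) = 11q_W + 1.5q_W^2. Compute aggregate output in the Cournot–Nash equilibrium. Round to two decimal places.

Meridian's profit: π_M = (444 - Q)q_M - (89q_M + (1/2)q_M²). Setting ∂π_M/∂q_M = 0: 355 - 3q_M - (q_W) = 0.
Willow's profit: π_W = (444 - Q)q_W - (11q_W + (3/2)q_W²). Setting ∂π_W/∂q_W = 0: 433 - 5q_W - (q_M) = 0.
Best responses: q_M = (355 - q_W)/3, q_W = (433 - q_M)/5.
Solving the pair: q_M = 671/7, q_W = 472/7.
Total output Q = 671/7 + 472/7 = 1143/7.

163.29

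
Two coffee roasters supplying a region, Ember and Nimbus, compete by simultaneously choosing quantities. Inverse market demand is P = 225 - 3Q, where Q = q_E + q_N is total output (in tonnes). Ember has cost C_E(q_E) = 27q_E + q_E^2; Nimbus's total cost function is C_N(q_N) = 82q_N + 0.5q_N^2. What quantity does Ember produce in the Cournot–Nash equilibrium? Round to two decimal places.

Ember's profit: π_E = (225 - 3Q)q_E - (27q_E + q_E²). Setting ∂π_E/∂q_E = 0: 198 - 8q_E - 3(q_N) = 0.
Nimbus's profit: π_N = (225 - 3Q)q_N - (82q_N + (1/2)q_N²). Setting ∂π_N/∂q_N = 0: 143 - 7q_N - 3(q_E) = 0.
Best responses: q_E = (198 - 3q_N)/8, q_N = (143 - 3q_E)/7.
Substituting one into the other gives q_E = 957/47 and q_N = 550/47.

20.36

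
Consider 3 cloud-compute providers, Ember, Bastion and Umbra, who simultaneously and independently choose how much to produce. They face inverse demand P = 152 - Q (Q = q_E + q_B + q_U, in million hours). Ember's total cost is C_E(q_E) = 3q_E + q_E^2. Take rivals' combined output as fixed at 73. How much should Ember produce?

With rivals' combined output fixed at 73, Ember's profit is π_E = (152 - 73 - q_E)q_E - (3q_E + q_E²) = (79 - q_E)q_E - (3q_E + q_E²).
∂π_E/∂q_E = 76 - 4q_E = 0, so q_E = 19.

19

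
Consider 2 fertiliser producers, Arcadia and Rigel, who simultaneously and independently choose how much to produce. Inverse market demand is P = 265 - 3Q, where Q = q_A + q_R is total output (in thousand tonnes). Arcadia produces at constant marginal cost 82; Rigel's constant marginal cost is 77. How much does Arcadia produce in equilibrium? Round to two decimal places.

Arcadia's profit: π_A = (265 - 3Q)q_A - (82q_A). Setting ∂π_A/∂q_A = 0: 183 - 6q_A - 3(q_R) = 0.
Rigel's first-order condition: 188 - 6q_R - 3(q_A) = 0.
So q_A = (183 - 3q_R)/6 and q_R = (188 - 3q_A)/6.
Substituting one into the other gives q_A = 178/9 and q_R = 193/9.

19.78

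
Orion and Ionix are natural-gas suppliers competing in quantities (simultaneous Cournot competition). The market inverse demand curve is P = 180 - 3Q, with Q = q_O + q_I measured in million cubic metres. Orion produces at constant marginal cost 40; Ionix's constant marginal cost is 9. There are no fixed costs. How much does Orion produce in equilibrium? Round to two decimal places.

Orion's profit: π_O = (180 - 3Q)q_O - (40q_O). Setting ∂π_O/∂q_O = 0: 140 - 6q_O - 3(q_I) = 0.
Ionix's profit: π_I = (180 - 3Q)q_I - (9q_I). Setting ∂π_I/∂q_I = 0: 171 - 6q_I - 3(q_O) = 0.
Rearranging gives the reaction functions q_O = (140 - 3q_I)/6 and q_I = (171 - 3q_O)/6.
Substituting one into the other gives q_O = 109/9 and q_I = 202/9.

12.11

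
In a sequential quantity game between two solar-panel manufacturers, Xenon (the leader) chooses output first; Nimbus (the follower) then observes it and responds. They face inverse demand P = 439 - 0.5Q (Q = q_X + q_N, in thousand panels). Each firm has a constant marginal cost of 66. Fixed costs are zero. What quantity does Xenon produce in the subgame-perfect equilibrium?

Solve by backward induction. Given q_X, the follower Nimbus maximises π_N = (439 - (1/2)q_X - (1/2)q_N)q_N - 66q_N.
∂π_N/∂q_N = 373 - (1/2)q_X - q_N = 0 gives the reaction function q_N = (373 - (1/2)q_X).
Xenon substitutes q_N(q_X) into its own profit: π_X = q_X(439 - (1/2)q_X - (373 - (1/2)q_X)/2) - 66q_X = (505/2 - (1/4)q_X)q_X - 66q_X.
Maximising: ∂π_X/∂q_X = 373/2 - (1/2)q_X = 0, giving q_X = 373.
Then q_N = (373 - (1/2)·373) = 373/2.

373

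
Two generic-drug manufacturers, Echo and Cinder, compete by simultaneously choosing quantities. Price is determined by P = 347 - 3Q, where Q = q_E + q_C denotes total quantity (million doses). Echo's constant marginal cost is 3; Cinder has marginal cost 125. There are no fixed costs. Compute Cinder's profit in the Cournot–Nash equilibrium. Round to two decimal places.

370.37

Echo's profit: π_E = (347 - 3Q)q_E - (3q_E). Setting ∂π_E/∂q_E = 0: 344 - 6q_E - 3(q_C) = 0.
Cinder's profit: π_C = (347 - 3Q)q_C - (125q_C). Setting ∂π_C/∂q_C = 0: 222 - 6q_C - 3(q_E) = 0.
So q_E = (344 - 3q_C)/6 and q_C = (222 - 3q_E)/6.
Solving the pair: q_E = 466/9, q_C = 100/9.
Price P = 347 - 3·(566/9) = 475/3.
Cinder's profit: (475/3 - 125)·(100/9) = 370.3704.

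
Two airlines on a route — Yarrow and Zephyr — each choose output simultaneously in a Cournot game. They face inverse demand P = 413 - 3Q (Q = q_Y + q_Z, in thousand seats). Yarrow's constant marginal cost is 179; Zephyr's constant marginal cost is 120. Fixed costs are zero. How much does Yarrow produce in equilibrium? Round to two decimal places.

Yarrow's profit: π_Y = (413 - 3Q)q_Y - (179q_Y). Setting ∂π_Y/∂q_Y = 0: 234 - 6q_Y - 3(q_Z) = 0.
Zephyr's profit: π_Z = (413 - 3Q)q_Z - (120q_Z). Setting ∂π_Z/∂q_Z = 0: 293 - 6q_Z - 3(q_Y) = 0.
Rearranging gives the reaction functions q_Y = (234 - 3q_Z)/6 and q_Z = (293 - 3q_Y)/6.
Solving the pair: q_Y = 175/9, q_Z = 352/9.

19.44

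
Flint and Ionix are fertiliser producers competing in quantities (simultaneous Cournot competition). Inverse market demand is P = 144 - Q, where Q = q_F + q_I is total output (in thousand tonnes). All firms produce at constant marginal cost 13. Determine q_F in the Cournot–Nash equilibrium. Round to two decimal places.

A representative firm's profit is π_i = q_i(144 - Q) - 13q_i.
First-order condition (treating rivals' output as given): 131 - 2q_i - q_j = 0.
By symmetry each firm produces the same amount; substituting q_j = q_i yields q_i = 131/3.

43.67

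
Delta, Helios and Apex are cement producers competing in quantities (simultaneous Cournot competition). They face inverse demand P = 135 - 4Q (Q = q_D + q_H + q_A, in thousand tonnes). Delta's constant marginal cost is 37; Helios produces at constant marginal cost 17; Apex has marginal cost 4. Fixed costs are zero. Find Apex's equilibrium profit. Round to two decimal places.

489.52

Delta's profit: π_D = (135 - 4Q)q_D - (37q_D). Setting ∂π_D/∂q_D = 0: 98 - 8q_D - 4(q_H + q_A) = 0.
Helios's first-order condition: 118 - 8q_H - 4(q_D + q_A) = 0.
Apex's profit: π_A = (135 - 4Q)q_A - (4q_A). Setting ∂π_A/∂q_A = 0: 131 - 8q_A - 4(q_D + q_H) = 0.
Adding the 3 conditions: 347 − 8Q − 8Q = 0, i.e. Q = 347/16.
Back-substituting: q_D = (98 − 347/4)/4 = 45/16, q_H = (118 − 347/4)/4 = 125/16, q_A = (131 − 347/4)/4 = 177/16.
Price P = 135 - 4·(347/16) = 193/4.
Apex's profit: (193/4 - 4)·(177/16) = 489.5156.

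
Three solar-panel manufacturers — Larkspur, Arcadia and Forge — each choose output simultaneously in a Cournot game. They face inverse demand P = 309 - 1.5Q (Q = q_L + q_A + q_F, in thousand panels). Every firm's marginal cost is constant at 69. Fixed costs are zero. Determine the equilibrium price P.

129

A representative firm's profit is π_i = q_i(309 - 1.5Q) - 69q_i.
First-order condition (treating rivals' output as given): 240 - 3q_i - (3/2)·Σ_{j≠i} q_j = 0.
By symmetry each firm produces the same amount; substituting Σ_{j≠i} q_j = 2q_i yields q_i = 240/6 = 40.
Total output Q = 120, so price P = 309 - (3/2)·120 = 129.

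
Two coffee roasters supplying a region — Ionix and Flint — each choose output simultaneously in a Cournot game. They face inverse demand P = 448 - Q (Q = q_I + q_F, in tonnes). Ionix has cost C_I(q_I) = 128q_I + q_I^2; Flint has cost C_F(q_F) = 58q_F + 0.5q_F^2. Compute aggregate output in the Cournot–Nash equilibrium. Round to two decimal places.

164.55

Ionix's profit: π_I = (448 - Q)q_I - (128q_I + q_I²). Setting ∂π_I/∂q_I = 0: 320 - 4q_I - (q_F) = 0.
Flint's first-order condition: 390 - 3q_F - (q_I) = 0.
Rearranging gives the reaction functions q_I = (320 - q_F)/4 and q_F = (390 - q_I)/3.
Substituting one into the other gives q_I = 570/11 and q_F = 1240/11.
Total output Q = 570/11 + 1240/11 = 1810/11.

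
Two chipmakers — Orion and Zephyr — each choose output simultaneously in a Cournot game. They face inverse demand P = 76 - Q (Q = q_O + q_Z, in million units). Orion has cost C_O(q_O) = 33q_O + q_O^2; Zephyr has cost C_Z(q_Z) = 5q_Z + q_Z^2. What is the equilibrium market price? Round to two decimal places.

Orion's profit: π_O = (76 - Q)q_O - (33q_O + q_O²). Setting ∂π_O/∂q_O = 0: 43 - 4q_O - (q_Z) = 0.
Zephyr's first-order condition: 71 - 4q_Z - (q_O) = 0.
So q_O = (43 - q_Z)/4 and q_Z = (71 - q_O)/4.
Substituting one into the other gives q_O = 101/15 and q_Z = 241/15.
Total output Q = 114/5, so price P = 76 - 114/5 = 266/5.

53.20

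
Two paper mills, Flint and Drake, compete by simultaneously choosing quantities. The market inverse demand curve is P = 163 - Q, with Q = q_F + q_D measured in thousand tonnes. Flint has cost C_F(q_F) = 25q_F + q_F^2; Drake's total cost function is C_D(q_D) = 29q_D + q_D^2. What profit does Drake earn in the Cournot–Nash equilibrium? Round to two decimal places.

Flint's profit: π_F = (163 - Q)q_F - (25q_F + q_F²). Setting ∂π_F/∂q_F = 0: 138 - 4q_F - (q_D) = 0.
Drake's first-order condition: 134 - 4q_D - (q_F) = 0.
Rearranging gives the reaction functions q_F = (138 - q_D)/4 and q_D = (134 - q_F)/4.
Solving the pair: q_F = 418/15, q_D = 398/15.
Price P = 163 - 272/5 = 543/5.
Drake's profit: (543/5)·(398/15) - 29·(398/15) - (398/15)² = 1408.0356.

1408.04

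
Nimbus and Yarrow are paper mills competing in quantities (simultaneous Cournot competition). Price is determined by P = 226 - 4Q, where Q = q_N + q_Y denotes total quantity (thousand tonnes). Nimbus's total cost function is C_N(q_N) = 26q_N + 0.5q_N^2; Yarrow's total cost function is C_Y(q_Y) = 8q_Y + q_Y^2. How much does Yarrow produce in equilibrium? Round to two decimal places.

15.70

Nimbus's profit: π_N = (226 - 4Q)q_N - (26q_N + (1/2)q_N²). Setting ∂π_N/∂q_N = 0: 200 - 9q_N - 4(q_Y) = 0.
Yarrow's profit: π_Y = (226 - 4Q)q_Y - (8q_Y + q_Y²). Setting ∂π_Y/∂q_Y = 0: 218 - 10q_Y - 4(q_N) = 0.
Best responses: q_N = (200 - 4q_Y)/9, q_Y = (218 - 4q_N)/10.
Substituting one into the other gives q_N = 564/37 and q_Y = 581/37.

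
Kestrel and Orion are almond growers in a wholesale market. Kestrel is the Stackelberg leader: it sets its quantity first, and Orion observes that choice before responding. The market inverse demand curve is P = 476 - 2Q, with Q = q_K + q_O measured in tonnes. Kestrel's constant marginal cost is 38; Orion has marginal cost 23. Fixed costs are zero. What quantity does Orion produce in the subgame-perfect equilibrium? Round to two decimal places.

60.38

Solve by backward induction. Given q_K, the follower Orion maximises π_O = (476 - 2q_K - 2q_O)q_O - 23q_O.
Follower FOC: 453 - 2q_K - 4q_O = 0, so q_O(q_K) = (453 - 2q_K)/4.
Kestrel substitutes q_O(q_K) into its own profit: π_K = q_K(476 - 2q_K - (453 - 2q_K)/2) - 38q_K = (499/2 - q_K)q_K - 38q_K.
Maximising: ∂π_K/∂q_K = 423/2 - 2q_K = 0, giving q_K = 423/4.
Then q_O = (453 - 2·(423/4))/4 = 483/8.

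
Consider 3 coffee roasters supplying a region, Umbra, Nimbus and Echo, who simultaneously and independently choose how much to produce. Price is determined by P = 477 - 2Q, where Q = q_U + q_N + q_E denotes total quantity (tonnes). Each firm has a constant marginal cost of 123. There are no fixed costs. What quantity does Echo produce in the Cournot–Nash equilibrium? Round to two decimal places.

44.25

Each firm earns π_i = (477 - 2Q)q_i - 123q_i.
Setting ∂π_i/∂q_i = 0 with rivals' quantities fixed: 354 - 4q_i - 2·Σ_{j≠i} q_j = 0.
By symmetry each firm produces the same amount; substituting Σ_{j≠i} q_j = 2q_i yields q_i = 354/8 = 177/4.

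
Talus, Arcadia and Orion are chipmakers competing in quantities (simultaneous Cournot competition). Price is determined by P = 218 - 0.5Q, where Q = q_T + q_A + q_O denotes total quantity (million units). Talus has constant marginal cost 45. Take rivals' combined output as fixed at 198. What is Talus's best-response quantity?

With rivals' combined output fixed at 198, Talus's profit is π_T = (218 - (1/2)·198 - (1/2)q_T)q_T - (45q_T) = (119 - (1/2)q_T)q_T - (45q_T).
∂π_T/∂q_T = 74 - q_T = 0, so q_T = 74.

74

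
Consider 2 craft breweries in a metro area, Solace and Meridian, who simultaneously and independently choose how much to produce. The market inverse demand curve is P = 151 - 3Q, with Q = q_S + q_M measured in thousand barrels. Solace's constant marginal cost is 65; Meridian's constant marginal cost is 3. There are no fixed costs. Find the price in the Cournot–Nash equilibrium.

Solace's profit: π_S = (151 - 3Q)q_S - (65q_S). Setting ∂π_S/∂q_S = 0: 86 - 6q_S - 3(q_M) = 0.
Meridian's first-order condition: 148 - 6q_M - 3(q_S) = 0.
Rearranging gives the reaction functions q_S = (86 - 3q_M)/6 and q_M = (148 - 3q_S)/6.
Substituting one into the other gives q_S = 8/3 and q_M = 70/3.
Total output Q = 26, so price P = 151 - 3·26 = 73.

73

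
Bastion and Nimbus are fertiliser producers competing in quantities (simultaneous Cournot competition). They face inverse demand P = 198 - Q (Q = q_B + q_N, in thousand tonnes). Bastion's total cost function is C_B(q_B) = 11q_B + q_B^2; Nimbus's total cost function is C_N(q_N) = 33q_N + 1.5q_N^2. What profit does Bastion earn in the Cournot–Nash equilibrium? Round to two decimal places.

3284.76

Bastion's profit: π_B = (198 - Q)q_B - (11q_B + q_B²). Setting ∂π_B/∂q_B = 0: 187 - 4q_B - (q_N) = 0.
Nimbus's first-order condition: 165 - 5q_N - (q_B) = 0.
Rearranging gives the reaction functions q_B = (187 - q_N)/4 and q_N = (165 - q_B)/5.
Solving the pair: q_B = 770/19, q_N = 473/19.
Price P = 198 - 1243/19 = 132.5789.
Bastion's profit: 132.5789·(770/19) - 11·(770/19) - (770/19)² = 3284.7645.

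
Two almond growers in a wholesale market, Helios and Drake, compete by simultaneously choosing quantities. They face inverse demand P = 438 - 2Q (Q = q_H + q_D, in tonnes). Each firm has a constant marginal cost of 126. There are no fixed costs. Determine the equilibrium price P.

Each firm earns π_i = (438 - 2Q)q_i - 126q_i.
Setting ∂π_i/∂q_i = 0 with rivals' quantities fixed: 312 - 4q_i - 2q_j = 0.
By symmetry each firm produces the same amount; substituting q_j = q_i yields q_i = 312/6 = 52.
Total output Q = 104, so price P = 438 - 2·104 = 230.

230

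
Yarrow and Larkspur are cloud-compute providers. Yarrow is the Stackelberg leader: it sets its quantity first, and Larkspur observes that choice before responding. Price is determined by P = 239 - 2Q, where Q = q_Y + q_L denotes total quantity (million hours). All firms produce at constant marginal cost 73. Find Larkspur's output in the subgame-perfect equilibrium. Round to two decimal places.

Solve by backward induction. Given q_Y, the follower Larkspur maximises π_L = (239 - 2q_Y - 2q_L)q_L - 73q_L.
Follower FOC: 166 - 2q_Y - 4q_L = 0, so q_L(q_Y) = (166 - 2q_Y)/4.
Yarrow substitutes q_L(q_Y) into its own profit: π_Y = q_Y(239 - 2q_Y - (166 - 2q_Y)/2) - 73q_Y = (156 - q_Y)q_Y - 73q_Y.
Maximising: ∂π_Y/∂q_Y = 83 - 2q_Y = 0, giving q_Y = 83/2.
Then q_L = (166 - 2·(83/2))/4 = 83/4.

20.75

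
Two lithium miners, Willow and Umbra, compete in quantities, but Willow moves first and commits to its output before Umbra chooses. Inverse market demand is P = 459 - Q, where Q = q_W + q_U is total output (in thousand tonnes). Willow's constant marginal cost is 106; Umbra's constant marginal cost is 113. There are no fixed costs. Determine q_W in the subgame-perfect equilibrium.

The follower Umbra best-responds to any q_W: π_U = (459 - Q)q_U - 113q_U.
Follower FOC: 346 - q_W - 2q_U = 0, so q_U(q_W) = (346 - q_W)/2.
The leader anticipates this reaction. Substituting into P = 459 - Q gives P = 286 - (1/2)q_W, so π_W = (286 - (1/2)q_W)q_W - 106q_W.
Leader FOC: 180 - q_W = 0, so q_W = 180.
Then q_U = (346 - 180)/2 = 83.

180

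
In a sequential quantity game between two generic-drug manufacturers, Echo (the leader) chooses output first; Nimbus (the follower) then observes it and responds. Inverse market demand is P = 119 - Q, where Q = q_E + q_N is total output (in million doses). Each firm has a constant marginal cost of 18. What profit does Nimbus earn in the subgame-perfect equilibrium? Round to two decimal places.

The follower Nimbus best-responds to any q_E: π_N = (119 - Q)q_N - 18q_N.
∂π_N/∂q_N = 101 - q_E - 2q_N = 0 gives the reaction function q_N = (101 - q_E)/2.
Echo substitutes q_N(q_E) into its own profit: π_E = q_E(119 - q_E - (101 - q_E)/2) - 18q_E = (137/2 - (1/2)q_E)q_E - 18q_E.
Maximising: ∂π_E/∂q_E = 101/2 - q_E = 0, giving q_E = 101/2.
Then q_N = (101 - 101/2)/2 = 101/4.
Price P = 119 - 303/4 = 173/4.
Nimbus's profit: (173/4 - 18)·(101/4) = 637.5625.

637.56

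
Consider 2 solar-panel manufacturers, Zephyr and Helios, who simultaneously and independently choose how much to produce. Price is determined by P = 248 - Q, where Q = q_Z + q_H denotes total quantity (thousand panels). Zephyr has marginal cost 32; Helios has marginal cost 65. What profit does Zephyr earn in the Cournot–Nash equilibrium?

Zephyr's profit: π_Z = (248 - Q)q_Z - (32q_Z). Setting ∂π_Z/∂q_Z = 0: 216 - 2q_Z - (q_H) = 0.
Helios's first-order condition: 183 - 2q_H - (q_Z) = 0.
Best responses: q_Z = (216 - q_H)/2, q_H = (183 - q_Z)/2.
Substituting one into the other gives q_Z = 83 and q_H = 50.
Price P = 248 - 133 = 115.
Zephyr's profit: (115 - 32)·83 = 6889.

6889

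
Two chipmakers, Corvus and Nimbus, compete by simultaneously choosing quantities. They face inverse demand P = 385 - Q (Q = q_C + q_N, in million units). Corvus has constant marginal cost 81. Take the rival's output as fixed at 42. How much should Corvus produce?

131

With the rival's output fixed at 42, Corvus's profit is π_C = (385 - 42 - q_C)q_C - (81q_C) = (343 - q_C)q_C - (81q_C).
∂π_C/∂q_C = 262 - 2q_C = 0, so q_C = 131.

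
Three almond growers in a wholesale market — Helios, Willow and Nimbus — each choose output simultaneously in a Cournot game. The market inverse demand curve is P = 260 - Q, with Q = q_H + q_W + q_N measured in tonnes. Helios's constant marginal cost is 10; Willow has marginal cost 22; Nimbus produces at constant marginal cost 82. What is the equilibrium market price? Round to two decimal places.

Helios's profit: π_H = (260 - Q)q_H - (10q_H). Setting ∂π_H/∂q_H = 0: 250 - 2q_H - (q_W + q_N) = 0.
Willow's profit: π_W = (260 - Q)q_W - (22q_W). Setting ∂π_W/∂q_W = 0: 238 - 2q_W - (q_H + q_N) = 0.
Nimbus's profit: π_N = (260 - Q)q_N - (82q_N). Setting ∂π_N/∂q_N = 0: 178 - 2q_N - (q_H + q_W) = 0.
Adding the 3 conditions: 666 − 2Q − 2Q = 0, i.e. Q = 333/2.
Back-substituting: q_H = (250 − 333/2) = 167/2, q_W = (238 − 333/2) = 143/2, q_N = (178 − 333/2) = 23/2.
Total output Q = 333/2, so price P = 260 - 333/2 = 187/2.

93.50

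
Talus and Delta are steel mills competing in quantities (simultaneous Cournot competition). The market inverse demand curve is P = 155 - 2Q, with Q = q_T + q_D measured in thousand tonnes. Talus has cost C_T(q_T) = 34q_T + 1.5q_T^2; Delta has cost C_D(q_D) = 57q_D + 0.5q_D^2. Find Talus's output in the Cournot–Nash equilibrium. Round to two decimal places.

Talus's profit: π_T = (155 - 2Q)q_T - (34q_T + (3/2)q_T²). Setting ∂π_T/∂q_T = 0: 121 - 7q_T - 2(q_D) = 0.
Delta's profit: π_D = (155 - 2Q)q_D - (57q_D + (1/2)q_D²). Setting ∂π_D/∂q_D = 0: 98 - 5q_D - 2(q_T) = 0.
Best responses: q_T = (121 - 2q_D)/7, q_D = (98 - 2q_T)/5.
Substituting one into the other gives q_T = 409/31 and q_D = 444/31.

13.19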